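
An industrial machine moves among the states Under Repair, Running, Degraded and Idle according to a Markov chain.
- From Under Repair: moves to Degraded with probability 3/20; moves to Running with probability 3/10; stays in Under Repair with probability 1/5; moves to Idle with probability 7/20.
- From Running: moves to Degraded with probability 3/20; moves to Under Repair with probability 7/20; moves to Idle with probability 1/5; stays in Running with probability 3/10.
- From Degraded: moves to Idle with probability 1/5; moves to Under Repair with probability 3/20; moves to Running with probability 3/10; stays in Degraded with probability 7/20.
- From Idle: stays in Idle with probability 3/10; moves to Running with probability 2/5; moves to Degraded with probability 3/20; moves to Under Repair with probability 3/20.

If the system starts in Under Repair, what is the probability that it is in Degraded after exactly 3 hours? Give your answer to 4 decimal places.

0.1860

Propagate the distribution vector 3 hours from Under Repair.
After 0 hours: (1.0000, 0.0000, 0.0000, 0.0000)
After 1 hour: (0.2000, 0.3000, 0.1500, 0.3500)
After 2 hours: (0.2200, 0.3350, 0.1800, 0.2650)
After 3 hours: (0.2280, 0.3265, 0.1860, 0.2595)
P(in Degraded after 3 hours) = 0.1860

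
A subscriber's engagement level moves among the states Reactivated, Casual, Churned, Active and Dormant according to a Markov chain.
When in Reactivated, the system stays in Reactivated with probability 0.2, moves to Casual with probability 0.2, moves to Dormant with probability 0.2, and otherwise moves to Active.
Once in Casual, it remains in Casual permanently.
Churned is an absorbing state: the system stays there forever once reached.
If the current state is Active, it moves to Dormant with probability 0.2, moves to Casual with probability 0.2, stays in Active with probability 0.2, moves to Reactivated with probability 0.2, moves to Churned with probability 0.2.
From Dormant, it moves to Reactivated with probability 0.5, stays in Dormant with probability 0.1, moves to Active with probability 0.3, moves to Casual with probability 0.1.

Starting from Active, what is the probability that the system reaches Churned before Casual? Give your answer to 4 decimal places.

0.3827

Let h(s) be the probability of absorption at Churned starting from transient state s. Then h(Churned) = 1 and h(Casual) = 0. By first-step analysis:
h(Reactivated) = 0.2·h(Reactivated) + 0.2·0 + 0.4·h(Active) + 0.2·h(Dormant)
h(Active) = 0.2·h(Reactivated) + 0.2·0 + 0.2·1 + 0.2·h(Active) + 0.2·h(Dormant)
h(Dormant) = 0.5·h(Reactivated) + 0.1·0 + 0.3·h(Active) + 0.1·h(Dormant)
Solving: h(Reactivated) = 0.2593, h(Active) = 0.3827, h(Dormant) = 0.2716.
Starting from Active, the probability is 0.3827.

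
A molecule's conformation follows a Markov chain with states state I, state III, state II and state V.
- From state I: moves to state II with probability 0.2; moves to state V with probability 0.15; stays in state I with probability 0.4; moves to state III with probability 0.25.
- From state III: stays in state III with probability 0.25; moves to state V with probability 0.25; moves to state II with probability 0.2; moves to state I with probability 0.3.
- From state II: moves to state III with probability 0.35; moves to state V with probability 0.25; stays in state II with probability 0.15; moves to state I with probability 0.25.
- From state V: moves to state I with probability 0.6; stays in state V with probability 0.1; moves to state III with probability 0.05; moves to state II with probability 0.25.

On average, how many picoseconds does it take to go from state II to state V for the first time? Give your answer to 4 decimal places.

Let t(s) be the expected number of picoseconds to first reach state V from state s, with t(state V) = 0. Conditioning on the first picosecond:
t(state I) = 1 + 0.4·t(state I) + 0.25·t(state III) + 0.2·t(state II)
t(state III) = 1 + 0.3·t(state I) + 0.25·t(state III) + 0.2·t(state II)
t(state II) = 1 + 0.25·t(state I) + 0.35·t(state III) + 0.15·t(state II)
Solving: t(state I) = 5.1033, t(state III) = 4.5930, t(state II) = 4.5687.
Expected picoseconds from state II to state V: 4.5687.

4.5687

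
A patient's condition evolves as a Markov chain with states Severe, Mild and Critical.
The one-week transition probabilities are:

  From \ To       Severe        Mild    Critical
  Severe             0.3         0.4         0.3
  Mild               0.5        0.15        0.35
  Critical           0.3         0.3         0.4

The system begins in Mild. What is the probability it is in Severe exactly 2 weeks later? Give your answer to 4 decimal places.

0.3300

Sum over the intermediate state after 1 week:
P = P(Mild→Severe)·P(Severe→Severe) + P(Mild→Mild)·P(Mild→Severe) + P(Mild→Critical)·P(Critical→Severe)
  = 0.5×0.3 + 0.15×0.5 + 0.35×0.3
  = 0.1500 + 0.0750 + 0.1050 = 0.3300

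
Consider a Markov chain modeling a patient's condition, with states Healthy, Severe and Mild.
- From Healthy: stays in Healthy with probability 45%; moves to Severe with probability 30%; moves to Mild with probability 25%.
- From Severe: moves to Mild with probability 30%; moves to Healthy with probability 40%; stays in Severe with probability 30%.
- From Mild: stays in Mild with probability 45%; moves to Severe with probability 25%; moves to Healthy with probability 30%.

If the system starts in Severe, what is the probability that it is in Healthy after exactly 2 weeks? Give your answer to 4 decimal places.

Sum over the intermediate state after 1 week:
P = P(Severe→Healthy)·P(Healthy→Healthy) + P(Severe→Severe)·P(Severe→Healthy) + P(Severe→Mild)·P(Mild→Healthy)
  = 0.4×0.45 + 0.3×0.4 + 0.3×0.3
  = 0.1800 + 0.1200 + 0.0900 = 0.3900

0.3900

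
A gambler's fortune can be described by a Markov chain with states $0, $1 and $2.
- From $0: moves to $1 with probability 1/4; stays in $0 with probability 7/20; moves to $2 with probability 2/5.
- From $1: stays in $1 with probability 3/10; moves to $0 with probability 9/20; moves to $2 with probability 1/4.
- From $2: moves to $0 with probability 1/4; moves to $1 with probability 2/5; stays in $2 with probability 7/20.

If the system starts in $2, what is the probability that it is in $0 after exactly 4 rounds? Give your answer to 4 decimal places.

0.3479

Propagate the distribution vector 4 rounds from $2.
After 0 rounds: (0.0000, 0.0000, 1.0000)
After 1 round: (0.2500, 0.4000, 0.3500)
After 2 rounds: (0.3550, 0.3225, 0.3225)
After 3 rounds: (0.3500, 0.3145, 0.3355)
After 4 rounds: (0.3479, 0.3161, 0.3361)
P(in $0 after 4 rounds) = 0.3479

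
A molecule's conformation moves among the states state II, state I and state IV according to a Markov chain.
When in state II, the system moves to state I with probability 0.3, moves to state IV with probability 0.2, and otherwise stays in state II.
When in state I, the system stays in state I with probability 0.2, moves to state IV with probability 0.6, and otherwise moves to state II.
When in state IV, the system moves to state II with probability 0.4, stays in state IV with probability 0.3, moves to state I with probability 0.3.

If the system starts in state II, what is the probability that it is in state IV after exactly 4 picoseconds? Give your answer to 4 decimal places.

0.3434

Propagate the distribution vector 4 picoseconds from state II.
After 0 picoseconds: (1.0000, 0.0000, 0.0000)
After 1 picosecond: (0.5000, 0.3000, 0.2000)
After 2 picoseconds: (0.3900, 0.2700, 0.3400)
After 3 picoseconds: (0.3850, 0.2730, 0.3420)
After 4 picoseconds: (0.3839, 0.2727, 0.3434)
P(in state IV after 4 picoseconds) = 0.3434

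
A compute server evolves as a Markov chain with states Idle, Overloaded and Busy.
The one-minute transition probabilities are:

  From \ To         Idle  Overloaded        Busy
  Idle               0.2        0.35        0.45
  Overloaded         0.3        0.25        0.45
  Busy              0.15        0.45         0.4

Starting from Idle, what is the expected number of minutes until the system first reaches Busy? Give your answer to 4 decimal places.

2.2222

Let t(s) be the expected number of minutes to first reach Busy from state s, with t(Busy) = 0. Conditioning on the first minute:
t(Idle) = 1 + 0.2·t(Idle) + 0.35·t(Overloaded)
t(Overloaded) = 1 + 0.3·t(Idle) + 0.25·t(Overloaded)
Solving: t(Idle) = 2.2222, t(Overloaded) = 2.2222.
Expected minutes from Idle to Busy: 2.2222.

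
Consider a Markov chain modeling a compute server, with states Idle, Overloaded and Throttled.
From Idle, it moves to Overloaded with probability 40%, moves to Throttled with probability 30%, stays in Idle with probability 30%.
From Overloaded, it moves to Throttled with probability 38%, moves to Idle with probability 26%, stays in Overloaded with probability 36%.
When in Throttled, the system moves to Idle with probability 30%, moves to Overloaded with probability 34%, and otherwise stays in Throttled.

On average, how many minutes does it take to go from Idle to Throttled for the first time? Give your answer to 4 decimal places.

3.0233

Let t(s) be the expected number of minutes to first reach Throttled from state s, with t(Throttled) = 0. Conditioning on the first minute:
t(Idle) = 1 + 0.3·t(Idle) + 0.4·t(Overloaded)
t(Overloaded) = 1 + 0.26·t(Idle) + 0.36·t(Overloaded)
Solving: t(Idle) = 3.0233, t(Overloaded) = 2.7907.
Expected minutes from Idle to Throttled: 3.0233.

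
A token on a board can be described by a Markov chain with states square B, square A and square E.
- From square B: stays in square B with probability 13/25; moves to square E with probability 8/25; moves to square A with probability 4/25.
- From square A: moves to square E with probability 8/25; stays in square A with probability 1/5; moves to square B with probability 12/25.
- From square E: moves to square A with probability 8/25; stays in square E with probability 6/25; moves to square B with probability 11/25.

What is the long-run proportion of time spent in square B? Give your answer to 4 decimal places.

0.4877

Let the stationary distribution be π with π = πP and π_1 + π_2 + π_3 = 1.
π_1 = 0.52·π_1 + 0.48·π_2 + 0.44·π_3
π_2 = 0.16·π_1 + 0.2·π_2 + 0.32·π_3
Solving with the normalization constraint gives π = (0.4877, 0.2160, 0.2963).
So the stationary probability of square B is 0.4877.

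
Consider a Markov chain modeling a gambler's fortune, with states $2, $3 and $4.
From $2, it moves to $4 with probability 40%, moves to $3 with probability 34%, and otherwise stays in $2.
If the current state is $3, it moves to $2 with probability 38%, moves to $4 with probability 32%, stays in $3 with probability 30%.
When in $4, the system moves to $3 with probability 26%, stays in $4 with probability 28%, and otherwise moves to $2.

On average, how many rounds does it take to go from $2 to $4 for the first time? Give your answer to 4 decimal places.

Let t(s) be the expected number of rounds to first reach $4 from state s, with t($4) = 0. Conditioning on the first round:
t($2) = 1 + 0.26·t($2) + 0.34·t($3)
t($3) = 1 + 0.38·t($2) + 0.3·t($3)
Solving: t($2) = 2.6749, t($3) = 2.8807.
Expected rounds from $2 to $4: 2.6749.

2.6749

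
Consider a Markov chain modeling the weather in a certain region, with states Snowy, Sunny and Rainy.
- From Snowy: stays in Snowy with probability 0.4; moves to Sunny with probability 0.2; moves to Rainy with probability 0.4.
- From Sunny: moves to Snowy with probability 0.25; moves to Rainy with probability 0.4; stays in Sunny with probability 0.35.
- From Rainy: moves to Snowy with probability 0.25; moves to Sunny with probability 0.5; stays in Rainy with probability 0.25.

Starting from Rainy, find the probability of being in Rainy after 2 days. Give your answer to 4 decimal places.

0.3625

Sum over the intermediate state after 1 day:
P = P(Rainy→Snowy)·P(Snowy→Rainy) + P(Rainy→Sunny)·P(Sunny→Rainy) + P(Rainy→Rainy)·P(Rainy→Rainy)
  = 0.25×0.4 + 0.5×0.4 + 0.25×0.25
  = 0.1000 + 0.2000 + 0.0625 = 0.3625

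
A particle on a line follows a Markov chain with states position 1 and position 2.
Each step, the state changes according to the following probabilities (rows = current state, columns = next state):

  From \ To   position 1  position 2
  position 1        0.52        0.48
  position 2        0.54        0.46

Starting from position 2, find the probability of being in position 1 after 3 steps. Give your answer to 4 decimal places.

0.5294

Propagate the distribution vector 3 steps from position 2.
After 0 steps: (0.0000, 1.0000)
After 1 step: (0.5400, 0.4600)
After 2 steps: (0.5292, 0.4708)
After 3 steps: (0.5294, 0.4706)
P(in position 1 after 3 steps) = 0.5294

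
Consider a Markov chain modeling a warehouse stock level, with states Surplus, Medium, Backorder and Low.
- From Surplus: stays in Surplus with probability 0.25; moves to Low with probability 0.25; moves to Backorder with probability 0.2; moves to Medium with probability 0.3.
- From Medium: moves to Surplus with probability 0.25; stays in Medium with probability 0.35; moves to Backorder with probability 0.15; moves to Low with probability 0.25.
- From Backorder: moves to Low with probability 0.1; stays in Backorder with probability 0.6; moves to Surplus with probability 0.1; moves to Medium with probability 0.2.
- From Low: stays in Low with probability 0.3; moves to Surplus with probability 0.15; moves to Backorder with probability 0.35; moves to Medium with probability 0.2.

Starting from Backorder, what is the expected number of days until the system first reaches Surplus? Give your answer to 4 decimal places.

6.9565

Let t(s) be the expected number of days to first reach Surplus from state s, with t(Surplus) = 0. Conditioning on the first day:
t(Medium) = 1 + 0.35·t(Medium) + 0.15·t(Backorder) + 0.25·t(Low)
t(Backorder) = 1 + 0.2·t(Medium) + 0.6·t(Backorder) + 0.1·t(Low)
t(Low) = 1 + 0.2·t(Medium) + 0.35·t(Backorder) + 0.3·t(Low)
Solving: t(Medium) = 5.6522, t(Backorder) = 6.9565, t(Low) = 6.5217.
Expected days from Backorder to Surplus: 6.9565.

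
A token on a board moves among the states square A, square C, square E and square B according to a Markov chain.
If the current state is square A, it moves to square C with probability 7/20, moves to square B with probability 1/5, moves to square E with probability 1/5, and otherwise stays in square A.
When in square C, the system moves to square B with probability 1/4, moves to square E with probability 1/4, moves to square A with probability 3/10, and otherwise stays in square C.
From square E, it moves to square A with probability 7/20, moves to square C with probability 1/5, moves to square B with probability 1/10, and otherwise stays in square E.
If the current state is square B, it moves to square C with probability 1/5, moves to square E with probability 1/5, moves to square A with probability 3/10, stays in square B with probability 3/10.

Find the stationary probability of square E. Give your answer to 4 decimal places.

0.2497

Let the stationary distribution be π with π = πP and π_1 + π_2 + π_3 + π_4 = 1.
π_1 = 0.25·π_1 + 0.3·π_2 + 0.35·π_3 + 0.3·π_4
π_2 = 0.35·π_1 + 0.2·π_2 + 0.2·π_3 + 0.2·π_4
π_3 = 0.2·π_1 + 0.25·π_2 + 0.35·π_3 + 0.2·π_4
Solving with the normalization constraint gives π = (0.2976, 0.2446, 0.2497, 0.2081).
So the stationary probability of square E is 0.2497.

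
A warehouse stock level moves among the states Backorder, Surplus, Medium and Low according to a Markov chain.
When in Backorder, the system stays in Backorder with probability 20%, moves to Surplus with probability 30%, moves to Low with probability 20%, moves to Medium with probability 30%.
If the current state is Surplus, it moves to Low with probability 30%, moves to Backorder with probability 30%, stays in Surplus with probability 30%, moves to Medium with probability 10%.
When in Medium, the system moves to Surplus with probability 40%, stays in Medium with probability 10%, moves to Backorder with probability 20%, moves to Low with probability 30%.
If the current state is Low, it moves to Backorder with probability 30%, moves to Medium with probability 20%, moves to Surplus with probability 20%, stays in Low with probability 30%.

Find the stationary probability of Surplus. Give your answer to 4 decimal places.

0.2904

Let the stationary distribution be π with π = πP and π_1 + π_2 + π_3 + π_4 = 1.
π_1 = 0.2·π_1 + 0.3·π_2 + 0.2·π_3 + 0.3·π_4
π_2 = 0.3·π_1 + 0.3·π_2 + 0.4·π_3 + 0.2·π_4
π_3 = 0.3·π_1 + 0.1·π_2 + 0.1·π_3 + 0.2·π_4
Solving with the normalization constraint gives π = (0.2565, 0.2904, 0.1787, 0.2744).
So the stationary probability of Surplus is 0.2904.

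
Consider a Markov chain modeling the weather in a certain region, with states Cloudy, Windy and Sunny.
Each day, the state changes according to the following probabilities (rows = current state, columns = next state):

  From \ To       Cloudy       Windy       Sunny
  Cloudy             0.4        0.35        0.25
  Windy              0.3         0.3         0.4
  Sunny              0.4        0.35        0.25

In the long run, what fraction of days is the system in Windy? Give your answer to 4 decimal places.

Let the stationary distribution be π with π = πP and π_1 + π_2 + π_3 = 1.
π_1 = 0.4·π_1 + 0.3·π_2 + 0.4·π_3
π_2 = 0.35·π_1 + 0.3·π_2 + 0.35·π_3
Solving with the normalization constraint gives π = (0.3667, 0.3333, 0.3000).
So the stationary probability of Windy is 0.3333.

0.3333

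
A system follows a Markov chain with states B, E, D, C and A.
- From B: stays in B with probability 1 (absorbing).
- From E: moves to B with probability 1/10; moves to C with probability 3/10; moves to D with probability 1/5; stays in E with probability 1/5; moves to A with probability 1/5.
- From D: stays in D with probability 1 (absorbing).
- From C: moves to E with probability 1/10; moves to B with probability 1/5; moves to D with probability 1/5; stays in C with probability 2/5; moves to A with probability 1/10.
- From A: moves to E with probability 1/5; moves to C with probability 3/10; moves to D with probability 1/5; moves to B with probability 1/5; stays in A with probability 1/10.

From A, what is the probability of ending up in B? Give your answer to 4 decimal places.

Let h(s) be the probability of absorption at B starting from transient state s. Then h(B) = 1 and h(D) = 0. By first-step analysis:
h(E) = 0.1·1 + 0.2·h(E) + 0.2·0 + 0.3·h(C) + 0.2·h(A)
h(C) = 0.2·1 + 0.1·h(E) + 0.2·0 + 0.4·h(C) + 0.1·h(A)
h(A) = 0.2·1 + 0.2·h(E) + 0.2·0 + 0.3·h(C) + 0.1·h(A)
Solving: h(E) = 0.4261, h(C) = 0.4841, h(A) = 0.4783.
Starting from A, the probability is 0.4783.

0.4783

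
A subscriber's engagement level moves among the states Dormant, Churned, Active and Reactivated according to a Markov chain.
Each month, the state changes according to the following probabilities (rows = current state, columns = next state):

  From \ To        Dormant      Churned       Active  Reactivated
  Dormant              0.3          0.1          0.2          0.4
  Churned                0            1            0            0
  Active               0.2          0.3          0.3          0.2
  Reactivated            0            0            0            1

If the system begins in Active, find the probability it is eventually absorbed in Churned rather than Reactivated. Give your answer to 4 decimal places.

Let h(s) be the probability of absorption at Churned starting from transient state s. Then h(Churned) = 1 and h(Reactivated) = 0. By first-step analysis:
h(Dormant) = 0.3·h(Dormant) + 0.1·1 + 0.2·h(Active) + 0.4·0
h(Active) = 0.2·h(Dormant) + 0.3·1 + 0.3·h(Active) + 0.2·0
Solving: h(Dormant) = 0.2889, h(Active) = 0.5111.
Starting from Active, the probability is 0.5111.

0.5111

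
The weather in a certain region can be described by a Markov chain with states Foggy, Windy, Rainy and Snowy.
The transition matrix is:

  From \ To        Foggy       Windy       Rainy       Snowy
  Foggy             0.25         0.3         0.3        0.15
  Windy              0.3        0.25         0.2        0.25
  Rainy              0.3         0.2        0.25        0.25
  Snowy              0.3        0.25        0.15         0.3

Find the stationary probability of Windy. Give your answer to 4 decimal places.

Let the stationary distribution be π with π = πP and π_1 + π_2 + π_3 + π_4 = 1.
π_1 = 0.25·π_1 + 0.3·π_2 + 0.3·π_3 + 0.3·π_4
π_2 = 0.3·π_1 + 0.25·π_2 + 0.2·π_3 + 0.25·π_4
π_3 = 0.3·π_1 + 0.2·π_2 + 0.25·π_3 + 0.15·π_4
Solving with the normalization constraint gives π = (0.2857, 0.2529, 0.2283, 0.2331).
So the stationary probability of Windy is 0.2529.

0.2529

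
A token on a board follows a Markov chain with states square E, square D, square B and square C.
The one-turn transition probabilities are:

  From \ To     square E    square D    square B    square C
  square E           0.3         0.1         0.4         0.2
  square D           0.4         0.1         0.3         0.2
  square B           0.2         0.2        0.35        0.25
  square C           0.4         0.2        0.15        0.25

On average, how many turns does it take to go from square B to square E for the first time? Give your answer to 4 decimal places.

Let t(s) be the expected number of turns to first reach square E from state s, with t(square E) = 0. Conditioning on the first turn:
t(square D) = 1 + 0.1·t(square D) + 0.3·t(square B) + 0.2·t(square C)
t(square B) = 1 + 0.2·t(square D) + 0.35·t(square B) + 0.25·t(square C)
t(square C) = 1 + 0.2·t(square D) + 0.15·t(square B) + 0.25·t(square C)
Solving: t(square D) = 2.9073, t(square B) = 3.5144, t(square C) = 2.8115.
Expected turns from square B to square E: 3.5144.

3.5144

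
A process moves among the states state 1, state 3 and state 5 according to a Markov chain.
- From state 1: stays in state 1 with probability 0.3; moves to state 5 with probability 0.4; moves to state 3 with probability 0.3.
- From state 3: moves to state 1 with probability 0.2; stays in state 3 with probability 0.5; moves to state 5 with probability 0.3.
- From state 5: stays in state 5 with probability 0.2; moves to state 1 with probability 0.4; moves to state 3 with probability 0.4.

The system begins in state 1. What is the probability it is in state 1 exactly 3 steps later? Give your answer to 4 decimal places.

0.2890

Propagate the distribution vector 3 steps from state 1.
After 0 steps: (1.0000, 0.0000, 0.0000)
After 1 step: (0.3000, 0.3000, 0.4000)
After 2 steps: (0.3100, 0.4000, 0.2900)
After 3 steps: (0.2890, 0.4090, 0.3020)
P(in state 1 after 3 steps) = 0.2890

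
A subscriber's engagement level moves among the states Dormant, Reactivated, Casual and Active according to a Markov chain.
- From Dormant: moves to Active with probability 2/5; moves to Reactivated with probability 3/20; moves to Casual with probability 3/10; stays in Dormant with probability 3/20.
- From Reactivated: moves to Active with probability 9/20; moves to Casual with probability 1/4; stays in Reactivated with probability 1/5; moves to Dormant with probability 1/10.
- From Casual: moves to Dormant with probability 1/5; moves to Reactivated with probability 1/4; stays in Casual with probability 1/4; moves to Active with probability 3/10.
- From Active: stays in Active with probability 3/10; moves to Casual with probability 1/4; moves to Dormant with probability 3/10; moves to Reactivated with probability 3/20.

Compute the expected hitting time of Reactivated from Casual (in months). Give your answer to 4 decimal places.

Let t(s) be the expected number of months to first reach Reactivated from state s, with t(Reactivated) = 0. Conditioning on the first month:
t(Dormant) = 1 + 0.15·t(Dormant) + 0.3·t(Casual) + 0.4·t(Active)
t(Casual) = 1 + 0.2·t(Dormant) + 0.25·t(Casual) + 0.3·t(Active)
t(Active) = 1 + 0.3·t(Dormant) + 0.25·t(Casual) + 0.3·t(Active)
Solving: t(Dormant) = 5.6511, t(Casual) = 5.1106, t(Active) = 5.6757.
Expected months from Casual to Reactivated: 5.1106.

5.1106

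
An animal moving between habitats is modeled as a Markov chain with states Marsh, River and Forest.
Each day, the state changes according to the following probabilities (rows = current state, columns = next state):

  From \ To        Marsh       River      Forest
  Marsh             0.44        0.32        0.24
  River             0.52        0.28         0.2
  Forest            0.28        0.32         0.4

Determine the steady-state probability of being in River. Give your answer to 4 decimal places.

0.3077

Let the stationary distribution be π with π = πP and π_1 + π_2 + π_3 = 1.
π_1 = 0.44·π_1 + 0.52·π_2 + 0.28·π_3
π_2 = 0.32·π_1 + 0.28·π_2 + 0.32·π_3
Solving with the normalization constraint gives π = (0.4212, 0.3077, 0.2711).
So the stationary probability of River is 0.3077.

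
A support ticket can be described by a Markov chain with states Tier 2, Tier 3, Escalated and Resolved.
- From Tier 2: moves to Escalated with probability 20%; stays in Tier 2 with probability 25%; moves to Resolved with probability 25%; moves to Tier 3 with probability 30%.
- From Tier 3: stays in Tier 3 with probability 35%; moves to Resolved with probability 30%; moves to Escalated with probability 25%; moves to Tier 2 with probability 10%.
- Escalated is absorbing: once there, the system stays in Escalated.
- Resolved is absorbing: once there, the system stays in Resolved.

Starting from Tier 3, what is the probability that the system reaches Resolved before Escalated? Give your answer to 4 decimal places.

0.5464

Let h(s) be the probability of absorption at Resolved starting from transient state s. Then h(Resolved) = 1 and h(Escalated) = 0. By first-step analysis:
h(Tier 2) = 0.25·h(Tier 2) + 0.3·h(Tier 3) + 0.2·0 + 0.25·1
h(Tier 3) = 0.1·h(Tier 2) + 0.35·h(Tier 3) + 0.25·0 + 0.3·1
Solving: h(Tier 2) = 0.5519, h(Tier 3) = 0.5464.
Starting from Tier 3, the probability is 0.5464.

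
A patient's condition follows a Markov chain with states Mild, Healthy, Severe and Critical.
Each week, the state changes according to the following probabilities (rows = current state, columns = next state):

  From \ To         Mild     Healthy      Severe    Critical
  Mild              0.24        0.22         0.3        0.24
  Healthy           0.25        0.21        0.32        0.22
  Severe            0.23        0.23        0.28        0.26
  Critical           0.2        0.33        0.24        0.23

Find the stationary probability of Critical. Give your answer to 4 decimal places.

Let the stationary distribution be π with π = πP and π_1 + π_2 + π_3 + π_4 = 1.
π_1 = 0.24·π_1 + 0.25·π_2 + 0.23·π_3 + 0.2·π_4
π_2 = 0.22·π_1 + 0.21·π_2 + 0.23·π_3 + 0.33·π_4
π_3 = 0.3·π_1 + 0.32·π_2 + 0.28·π_3 + 0.24·π_4
Solving with the normalization constraint gives π = (0.2301, 0.2466, 0.2849, 0.2384).
So the stationary probability of Critical is 0.2384.

0.2384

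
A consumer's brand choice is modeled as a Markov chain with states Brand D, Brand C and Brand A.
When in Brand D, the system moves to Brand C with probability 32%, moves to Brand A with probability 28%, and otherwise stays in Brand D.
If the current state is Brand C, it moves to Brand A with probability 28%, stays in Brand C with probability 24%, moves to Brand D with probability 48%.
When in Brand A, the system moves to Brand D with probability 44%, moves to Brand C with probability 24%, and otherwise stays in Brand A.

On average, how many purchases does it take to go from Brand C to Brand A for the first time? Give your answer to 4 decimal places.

Let t(s) be the expected number of purchases to first reach Brand A from state s, with t(Brand A) = 0. Conditioning on the first purchase:
t(Brand D) = 1 + 0.4·t(Brand D) + 0.32·t(Brand C)
t(Brand C) = 1 + 0.48·t(Brand D) + 0.24·t(Brand C)
Solving: t(Brand D) = 3.5714, t(Brand C) = 3.5714.
Expected purchases from Brand C to Brand A: 3.5714.

3.5714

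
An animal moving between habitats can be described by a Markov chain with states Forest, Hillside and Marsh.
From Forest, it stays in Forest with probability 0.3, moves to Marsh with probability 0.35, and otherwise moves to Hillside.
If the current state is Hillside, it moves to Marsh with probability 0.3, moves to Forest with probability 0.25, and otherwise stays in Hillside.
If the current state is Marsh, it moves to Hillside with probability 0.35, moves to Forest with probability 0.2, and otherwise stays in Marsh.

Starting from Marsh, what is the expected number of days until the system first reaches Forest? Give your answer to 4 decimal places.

4.5570

Let t(s) be the expected number of days to first reach Forest from state s, with t(Forest) = 0. Conditioning on the first day:
t(Hillside) = 1 + 0.45·t(Hillside) + 0.3·t(Marsh)
t(Marsh) = 1 + 0.35·t(Hillside) + 0.45·t(Marsh)
Solving: t(Hillside) = 4.3038, t(Marsh) = 4.5570.
Expected days from Marsh to Forest: 4.5570.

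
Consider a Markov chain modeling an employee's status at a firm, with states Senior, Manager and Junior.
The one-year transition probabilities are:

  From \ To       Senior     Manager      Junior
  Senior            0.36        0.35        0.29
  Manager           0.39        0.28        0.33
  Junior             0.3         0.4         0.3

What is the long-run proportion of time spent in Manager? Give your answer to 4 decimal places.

Let the stationary distribution be π with π = πP and π_1 + π_2 + π_3 = 1.
π_1 = 0.36·π_1 + 0.39·π_2 + 0.3·π_3
π_2 = 0.35·π_1 + 0.28·π_2 + 0.4·π_3
Solving with the normalization constraint gives π = (0.3518, 0.3414, 0.3067).
So the stationary probability of Manager is 0.3414.

0.3414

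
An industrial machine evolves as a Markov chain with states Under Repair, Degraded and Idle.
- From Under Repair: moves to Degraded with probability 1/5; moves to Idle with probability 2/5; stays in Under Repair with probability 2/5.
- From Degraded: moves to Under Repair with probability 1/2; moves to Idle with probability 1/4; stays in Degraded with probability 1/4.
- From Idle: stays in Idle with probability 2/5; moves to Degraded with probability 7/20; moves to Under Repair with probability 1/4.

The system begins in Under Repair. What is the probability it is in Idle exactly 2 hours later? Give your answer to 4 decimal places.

Sum over the intermediate state after 1 hour:
P = P(Under Repair→Under Repair)·P(Under Repair→Idle) + P(Under Repair→Degraded)·P(Degraded→Idle) + P(Under Repair→Idle)·P(Idle→Idle)
  = 0.4×0.4 + 0.2×0.25 + 0.4×0.4
  = 0.1600 + 0.0500 + 0.1600 = 0.3700

0.3700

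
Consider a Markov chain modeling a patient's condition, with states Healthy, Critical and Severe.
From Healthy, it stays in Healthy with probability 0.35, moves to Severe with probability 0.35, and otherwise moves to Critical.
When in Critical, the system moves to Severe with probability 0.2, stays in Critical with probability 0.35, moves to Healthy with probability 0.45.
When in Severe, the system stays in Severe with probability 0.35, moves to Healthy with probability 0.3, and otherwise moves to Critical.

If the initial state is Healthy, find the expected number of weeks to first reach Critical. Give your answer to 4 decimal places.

3.1496

Let t(s) be the expected number of weeks to first reach Critical from state s, with t(Critical) = 0. Conditioning on the first week:
t(Healthy) = 1 + 0.35·t(Healthy) + 0.35·t(Severe)
t(Severe) = 1 + 0.3·t(Healthy) + 0.35·t(Severe)
Solving: t(Healthy) = 3.1496, t(Severe) = 2.9921.
Expected weeks from Healthy to Critical: 3.1496.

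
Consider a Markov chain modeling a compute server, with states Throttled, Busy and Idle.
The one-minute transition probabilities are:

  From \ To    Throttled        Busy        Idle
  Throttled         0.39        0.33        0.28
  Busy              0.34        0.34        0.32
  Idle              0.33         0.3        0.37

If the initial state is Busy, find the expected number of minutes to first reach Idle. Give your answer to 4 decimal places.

3.2713

Let t(s) be the expected number of minutes to first reach Idle from state s, with t(Idle) = 0. Conditioning on the first minute:
t(Throttled) = 1 + 0.39·t(Throttled) + 0.33·t(Busy)
t(Busy) = 1 + 0.34·t(Throttled) + 0.34·t(Busy)
Solving: t(Throttled) = 3.4091, t(Busy) = 3.2713.
Expected minutes from Busy to Idle: 3.2713.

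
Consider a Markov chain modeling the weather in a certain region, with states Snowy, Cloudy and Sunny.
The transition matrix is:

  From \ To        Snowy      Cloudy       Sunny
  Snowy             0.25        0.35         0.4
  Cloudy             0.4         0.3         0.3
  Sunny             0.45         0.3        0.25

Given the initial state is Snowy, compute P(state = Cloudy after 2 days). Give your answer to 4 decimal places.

0.3125

Sum over the intermediate state after 1 day:
P = P(Snowy→Snowy)·P(Snowy→Cloudy) + P(Snowy→Cloudy)·P(Cloudy→Cloudy) + P(Snowy→Sunny)·P(Sunny→Cloudy)
  = 0.25×0.35 + 0.35×0.3 + 0.4×0.3
  = 0.0875 + 0.1050 + 0.1200 = 0.3125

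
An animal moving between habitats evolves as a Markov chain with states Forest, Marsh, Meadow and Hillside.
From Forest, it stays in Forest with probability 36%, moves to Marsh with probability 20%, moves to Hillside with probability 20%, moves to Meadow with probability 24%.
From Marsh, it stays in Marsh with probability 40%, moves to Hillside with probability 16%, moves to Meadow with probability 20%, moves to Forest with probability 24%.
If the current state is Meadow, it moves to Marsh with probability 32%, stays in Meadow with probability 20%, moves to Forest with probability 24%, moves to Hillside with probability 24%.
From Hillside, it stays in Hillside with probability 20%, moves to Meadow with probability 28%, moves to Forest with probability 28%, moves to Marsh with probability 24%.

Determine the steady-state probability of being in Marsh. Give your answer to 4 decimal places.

Let the stationary distribution be π with π = πP and π_1 + π_2 + π_3 + π_4 = 1.
π_1 = 0.36·π_1 + 0.24·π_2 + 0.24·π_3 + 0.28·π_4
π_2 = 0.2·π_1 + 0.4·π_2 + 0.32·π_3 + 0.24·π_4
π_3 = 0.24·π_1 + 0.2·π_2 + 0.2·π_3 + 0.28·π_4
Solving with the normalization constraint gives π = (0.2817, 0.2939, 0.2271, 0.1973).
So the stationary probability of Marsh is 0.2939.

0.2939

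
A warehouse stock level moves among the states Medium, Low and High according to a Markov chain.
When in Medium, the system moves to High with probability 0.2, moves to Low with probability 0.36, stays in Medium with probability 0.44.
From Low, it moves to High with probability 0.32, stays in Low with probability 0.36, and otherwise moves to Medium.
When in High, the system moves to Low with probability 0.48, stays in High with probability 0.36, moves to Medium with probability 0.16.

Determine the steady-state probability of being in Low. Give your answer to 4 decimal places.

0.3953

Let the stationary distribution be π with π = πP and π_1 + π_2 + π_3 = 1.
π_1 = 0.44·π_1 + 0.32·π_2 + 0.16·π_3
π_2 = 0.36·π_1 + 0.36·π_2 + 0.48·π_3
Solving with the normalization constraint gives π = (0.3101, 0.3953, 0.2946).
So the stationary probability of Low is 0.3953.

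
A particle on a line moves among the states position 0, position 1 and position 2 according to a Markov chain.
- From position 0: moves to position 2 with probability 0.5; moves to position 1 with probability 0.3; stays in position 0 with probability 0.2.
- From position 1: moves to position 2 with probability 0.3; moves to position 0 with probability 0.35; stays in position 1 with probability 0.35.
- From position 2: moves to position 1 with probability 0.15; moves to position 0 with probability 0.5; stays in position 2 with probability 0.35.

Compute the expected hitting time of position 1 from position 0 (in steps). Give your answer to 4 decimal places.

4.2593

Let t(s) be the expected number of steps to first reach position 1 from state s, with t(position 1) = 0. Conditioning on the first step:
t(position 0) = 1 + 0.2·t(position 0) + 0.5·t(position 2)
t(position 2) = 1 + 0.5·t(position 0) + 0.35·t(position 2)
Solving: t(position 0) = 4.2593, t(position 2) = 4.8148.
Expected steps from position 0 to position 1: 4.2593.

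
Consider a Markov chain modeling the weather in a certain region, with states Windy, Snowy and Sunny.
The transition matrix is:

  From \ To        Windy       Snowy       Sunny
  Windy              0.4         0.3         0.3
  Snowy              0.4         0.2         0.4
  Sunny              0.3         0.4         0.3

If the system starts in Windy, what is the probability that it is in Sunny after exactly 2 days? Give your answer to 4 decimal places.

0.3300

Sum over the intermediate state after 1 day:
P = P(Windy→Windy)·P(Windy→Sunny) + P(Windy→Snowy)·P(Snowy→Sunny) + P(Windy→Sunny)·P(Sunny→Sunny)
  = 0.4×0.3 + 0.3×0.4 + 0.3×0.3
  = 0.1200 + 0.1200 + 0.0900 = 0.3300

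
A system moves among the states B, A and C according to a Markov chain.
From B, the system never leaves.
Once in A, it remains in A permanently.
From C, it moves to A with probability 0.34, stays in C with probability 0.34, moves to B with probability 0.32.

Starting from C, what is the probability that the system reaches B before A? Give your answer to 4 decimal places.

Let h(s) be the probability of absorption at B starting from transient state s. Then h(B) = 1 and h(A) = 0. By first-step analysis:
h(C) = 0.32·1 + 0.34·0 + 0.34·h(C)
Solving: h(C) = 0.4848.
Starting from C, the probability is 0.4848.

0.4848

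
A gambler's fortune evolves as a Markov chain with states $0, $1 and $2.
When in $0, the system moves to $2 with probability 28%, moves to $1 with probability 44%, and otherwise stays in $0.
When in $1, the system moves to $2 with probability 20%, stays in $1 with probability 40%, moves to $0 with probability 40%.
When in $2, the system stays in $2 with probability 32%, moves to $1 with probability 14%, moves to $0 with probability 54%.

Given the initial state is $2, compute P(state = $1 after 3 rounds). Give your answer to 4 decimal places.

Propagate the distribution vector 3 rounds from $2.
After 0 rounds: (0.0000, 0.0000, 1.0000)
After 1 round: (0.5400, 0.1400, 0.3200)
After 2 rounds: (0.3800, 0.3384, 0.2816)
After 3 rounds: (0.3938, 0.3420, 0.2642)
P(in $1 after 3 rounds) = 0.3420

0.3420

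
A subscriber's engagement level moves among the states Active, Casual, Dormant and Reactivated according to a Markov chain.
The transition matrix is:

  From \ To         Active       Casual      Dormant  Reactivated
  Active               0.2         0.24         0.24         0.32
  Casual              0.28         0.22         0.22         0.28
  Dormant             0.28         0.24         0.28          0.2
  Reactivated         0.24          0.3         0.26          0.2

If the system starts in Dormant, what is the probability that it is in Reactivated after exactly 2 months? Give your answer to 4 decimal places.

0.2528

Propagate the distribution vector 2 months from Dormant.
After 0 months: (0.0000, 0.0000, 1.0000, 0.0000)
After 1 month: (0.2800, 0.2400, 0.2800, 0.2000)
After 2 months: (0.2496, 0.2472, 0.2504, 0.2528)
P(in Reactivated after 2 months) = 0.2528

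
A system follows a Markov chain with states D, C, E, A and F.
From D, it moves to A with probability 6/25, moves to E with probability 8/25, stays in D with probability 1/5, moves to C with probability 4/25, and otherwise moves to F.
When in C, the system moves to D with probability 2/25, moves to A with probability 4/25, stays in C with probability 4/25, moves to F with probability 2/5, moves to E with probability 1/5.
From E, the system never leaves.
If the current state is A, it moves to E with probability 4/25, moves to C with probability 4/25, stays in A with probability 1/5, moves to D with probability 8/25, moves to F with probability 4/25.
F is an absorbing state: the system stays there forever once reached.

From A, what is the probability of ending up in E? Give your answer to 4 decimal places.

0.5368

Let h(s) be the probability of absorption at E starting from transient state s. Then h(E) = 1 and h(F) = 0. By first-step analysis:
h(D) = 0.2·h(D) + 0.16·h(C) + 0.32·1 + 0.24·h(A) + 0.08·0
h(C) = 0.08·h(D) + 0.16·h(C) + 0.2·1 + 0.16·h(A) + 0.4·0
h(A) = 0.32·h(D) + 0.16·h(C) + 0.16·1 + 0.2·h(A) + 0.16·0
Solving: h(D) = 0.6413, h(C) = 0.4014, h(A) = 0.5368.
Starting from A, the probability is 0.5368.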